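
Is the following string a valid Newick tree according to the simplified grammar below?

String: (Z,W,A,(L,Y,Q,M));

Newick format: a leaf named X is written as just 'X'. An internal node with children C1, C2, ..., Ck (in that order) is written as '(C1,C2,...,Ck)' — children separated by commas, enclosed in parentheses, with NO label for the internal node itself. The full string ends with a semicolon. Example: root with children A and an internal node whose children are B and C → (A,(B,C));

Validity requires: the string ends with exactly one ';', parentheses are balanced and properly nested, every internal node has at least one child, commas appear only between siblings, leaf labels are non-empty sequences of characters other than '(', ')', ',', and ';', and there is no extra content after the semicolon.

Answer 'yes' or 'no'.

Answer: yes

Derivation:
Input: (Z,W,A,(L,Y,Q,M));
Paren balance: 2 '(' vs 2 ')' OK
Ends with single ';': True
Full parse: OK
Valid: True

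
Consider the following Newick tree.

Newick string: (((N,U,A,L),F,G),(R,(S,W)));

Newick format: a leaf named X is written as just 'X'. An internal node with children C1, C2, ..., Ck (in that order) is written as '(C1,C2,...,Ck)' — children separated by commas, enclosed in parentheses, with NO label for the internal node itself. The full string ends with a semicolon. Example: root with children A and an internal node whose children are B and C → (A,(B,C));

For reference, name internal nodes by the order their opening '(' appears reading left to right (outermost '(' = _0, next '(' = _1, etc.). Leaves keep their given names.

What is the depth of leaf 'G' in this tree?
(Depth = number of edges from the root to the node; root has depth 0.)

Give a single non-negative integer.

Answer: 2

Derivation:
Newick: (((N,U,A,L),F,G),(R,(S,W)));
Naming internals by '(' encounter order: outermost '(' = _0, next = _1, ...
Query node: G
Path from root: _0 -> _1 -> G
Depth of G: 2 (number of edges from root)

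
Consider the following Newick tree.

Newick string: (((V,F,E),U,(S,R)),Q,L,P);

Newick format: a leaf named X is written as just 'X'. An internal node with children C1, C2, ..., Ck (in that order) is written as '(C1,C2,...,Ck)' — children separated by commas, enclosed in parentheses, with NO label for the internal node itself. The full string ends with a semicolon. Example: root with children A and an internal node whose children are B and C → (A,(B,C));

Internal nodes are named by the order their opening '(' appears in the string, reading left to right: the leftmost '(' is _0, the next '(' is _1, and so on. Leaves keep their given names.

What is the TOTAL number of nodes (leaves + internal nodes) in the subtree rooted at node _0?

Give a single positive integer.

Answer: 13

Derivation:
Newick: (((V,F,E),U,(S,R)),Q,L,P);
Locate _0: it is the '(' at position 0 (the 1st '(' reading left to right).
Query: subtree rooted at _0
_0: subtree_size = 1 + 12
  _1: subtree_size = 1 + 8
    _2: subtree_size = 1 + 3
      V: subtree_size = 1 + 0
      F: subtree_size = 1 + 0
      E: subtree_size = 1 + 0
    U: subtree_size = 1 + 0
    _3: subtree_size = 1 + 2
      S: subtree_size = 1 + 0
      R: subtree_size = 1 + 0
  Q: subtree_size = 1 + 0
  L: subtree_size = 1 + 0
  P: subtree_size = 1 + 0
Total subtree size of _0: 13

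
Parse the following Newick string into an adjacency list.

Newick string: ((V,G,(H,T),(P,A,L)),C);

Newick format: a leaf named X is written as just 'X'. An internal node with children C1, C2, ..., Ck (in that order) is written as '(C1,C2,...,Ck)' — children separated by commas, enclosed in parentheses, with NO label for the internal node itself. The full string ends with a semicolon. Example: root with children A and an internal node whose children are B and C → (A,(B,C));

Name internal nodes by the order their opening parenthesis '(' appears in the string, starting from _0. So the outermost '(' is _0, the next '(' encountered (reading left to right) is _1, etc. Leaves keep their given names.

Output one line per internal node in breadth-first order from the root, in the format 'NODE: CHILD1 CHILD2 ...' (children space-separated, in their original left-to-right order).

Input: ((V,G,(H,T),(P,A,L)),C);
Scanning left-to-right, naming '(' by encounter order:
  pos 0: '(' -> open internal node _0 (depth 1)
  pos 1: '(' -> open internal node _1 (depth 2)
  pos 6: '(' -> open internal node _2 (depth 3)
  pos 10: ')' -> close internal node _2 (now at depth 2)
  pos 12: '(' -> open internal node _3 (depth 3)
  pos 18: ')' -> close internal node _3 (now at depth 2)
  pos 19: ')' -> close internal node _1 (now at depth 1)
  pos 22: ')' -> close internal node _0 (now at depth 0)
Total internal nodes: 4
BFS adjacency from root:
  _0: _1 C
  _1: V G _2 _3
  _2: H T
  _3: P A L

Answer: _0: _1 C
_1: V G _2 _3
_2: H T
_3: P A L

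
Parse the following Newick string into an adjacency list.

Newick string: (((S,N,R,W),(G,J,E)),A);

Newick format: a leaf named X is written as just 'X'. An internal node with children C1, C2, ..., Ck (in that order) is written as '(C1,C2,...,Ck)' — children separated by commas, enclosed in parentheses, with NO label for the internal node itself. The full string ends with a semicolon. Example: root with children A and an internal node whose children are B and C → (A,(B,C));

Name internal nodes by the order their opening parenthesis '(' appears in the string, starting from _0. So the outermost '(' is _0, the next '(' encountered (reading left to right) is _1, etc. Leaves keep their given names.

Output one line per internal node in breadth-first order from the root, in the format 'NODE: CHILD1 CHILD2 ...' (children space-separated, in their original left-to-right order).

Input: (((S,N,R,W),(G,J,E)),A);
Scanning left-to-right, naming '(' by encounter order:
  pos 0: '(' -> open internal node _0 (depth 1)
  pos 1: '(' -> open internal node _1 (depth 2)
  pos 2: '(' -> open internal node _2 (depth 3)
  pos 10: ')' -> close internal node _2 (now at depth 2)
  pos 12: '(' -> open internal node _3 (depth 3)
  pos 18: ')' -> close internal node _3 (now at depth 2)
  pos 19: ')' -> close internal node _1 (now at depth 1)
  pos 22: ')' -> close internal node _0 (now at depth 0)
Total internal nodes: 4
BFS adjacency from root:
  _0: _1 A
  _1: _2 _3
  _2: S N R W
  _3: G J E

Answer: _0: _1 A
_1: _2 _3
_2: S N R W
_3: G J E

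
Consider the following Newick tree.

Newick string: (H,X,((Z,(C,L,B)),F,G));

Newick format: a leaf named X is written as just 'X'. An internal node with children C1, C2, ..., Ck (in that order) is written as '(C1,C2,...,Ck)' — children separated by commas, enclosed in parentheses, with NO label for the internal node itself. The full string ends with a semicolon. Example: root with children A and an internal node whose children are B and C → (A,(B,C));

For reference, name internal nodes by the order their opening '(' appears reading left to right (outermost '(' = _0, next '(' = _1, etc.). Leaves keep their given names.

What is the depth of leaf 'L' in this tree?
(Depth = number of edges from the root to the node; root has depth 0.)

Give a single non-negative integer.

Answer: 4

Derivation:
Newick: (H,X,((Z,(C,L,B)),F,G));
Naming internals by '(' encounter order: outermost '(' = _0, next = _1, ...
Query node: L
Path from root: _0 -> _1 -> _2 -> _3 -> L
Depth of L: 4 (number of edges from root)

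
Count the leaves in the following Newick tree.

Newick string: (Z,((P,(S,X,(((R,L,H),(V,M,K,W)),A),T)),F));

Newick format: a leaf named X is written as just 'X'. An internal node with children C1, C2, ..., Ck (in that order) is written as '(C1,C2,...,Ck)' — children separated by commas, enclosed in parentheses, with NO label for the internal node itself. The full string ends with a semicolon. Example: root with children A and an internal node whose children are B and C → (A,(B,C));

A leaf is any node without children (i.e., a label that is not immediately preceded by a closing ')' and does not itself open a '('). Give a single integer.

Answer: 14

Derivation:
Newick: (Z,((P,(S,X,(((R,L,H),(V,M,K,W)),A),T)),F));
Scan left-to-right; a leaf is any maximal label run not followed by '(':
  pos 1: leaf 'Z' → count = 1
  pos 5: leaf 'P' → count = 2
  pos 8: leaf 'S' → count = 3
  pos 10: leaf 'X' → count = 4
  pos 15: leaf 'R' → count = 5
  pos 17: leaf 'L' → count = 6
  pos 19: leaf 'H' → count = 7
  pos 23: leaf 'V' → count = 8
  pos 25: leaf 'M' → count = 9
  pos 27: leaf 'K' → count = 10
  pos 29: leaf 'W' → count = 11
  pos 33: leaf 'A' → count = 12
  pos 36: leaf 'T' → count = 13
  pos 40: leaf 'F' → count = 14
Total leaves: 14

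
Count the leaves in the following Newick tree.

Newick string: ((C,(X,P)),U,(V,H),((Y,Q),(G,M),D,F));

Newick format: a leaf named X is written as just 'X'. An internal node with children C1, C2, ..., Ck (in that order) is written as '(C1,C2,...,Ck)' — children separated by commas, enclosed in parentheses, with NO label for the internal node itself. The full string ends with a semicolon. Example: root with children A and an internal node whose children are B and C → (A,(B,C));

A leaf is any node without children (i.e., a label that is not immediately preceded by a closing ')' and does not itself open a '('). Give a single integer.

Answer: 12

Derivation:
Newick: ((C,(X,P)),U,(V,H),((Y,Q),(G,M),D,F));
Scan left-to-right; a leaf is any maximal label run not followed by '(':
  pos 2: leaf 'C' → count = 1
  pos 5: leaf 'X' → count = 2
  pos 7: leaf 'P' → count = 3
  pos 11: leaf 'U' → count = 4
  pos 14: leaf 'V' → count = 5
  pos 16: leaf 'H' → count = 6
  pos 21: leaf 'Y' → count = 7
  pos 23: leaf 'Q' → count = 8
  pos 27: leaf 'G' → count = 9
  pos 29: leaf 'M' → count = 10
  pos 32: leaf 'D' → count = 11
  pos 34: leaf 'F' → count = 12
Total leaves: 12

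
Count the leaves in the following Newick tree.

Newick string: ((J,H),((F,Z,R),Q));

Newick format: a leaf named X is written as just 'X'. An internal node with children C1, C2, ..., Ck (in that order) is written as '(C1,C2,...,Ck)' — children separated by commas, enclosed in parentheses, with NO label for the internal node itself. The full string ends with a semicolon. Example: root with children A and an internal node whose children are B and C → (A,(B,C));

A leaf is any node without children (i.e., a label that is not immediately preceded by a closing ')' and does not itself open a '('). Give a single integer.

Newick: ((J,H),((F,Z,R),Q));
Scan left-to-right; a leaf is any maximal label run not followed by '(':
  pos 2: leaf 'J' → count = 1
  pos 4: leaf 'H' → count = 2
  pos 9: leaf 'F' → count = 3
  pos 11: leaf 'Z' → count = 4
  pos 13: leaf 'R' → count = 5
  pos 16: leaf 'Q' → count = 6
Total leaves: 6

Answer: 6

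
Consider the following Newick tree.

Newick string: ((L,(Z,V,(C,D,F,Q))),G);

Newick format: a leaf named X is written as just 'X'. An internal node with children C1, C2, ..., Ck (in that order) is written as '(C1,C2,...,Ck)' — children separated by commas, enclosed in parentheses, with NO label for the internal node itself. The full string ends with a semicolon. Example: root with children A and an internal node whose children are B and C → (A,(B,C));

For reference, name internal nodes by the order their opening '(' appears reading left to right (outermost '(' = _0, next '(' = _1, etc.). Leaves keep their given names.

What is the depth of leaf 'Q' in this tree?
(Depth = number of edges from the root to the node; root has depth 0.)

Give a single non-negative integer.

Answer: 4

Derivation:
Newick: ((L,(Z,V,(C,D,F,Q))),G);
Naming internals by '(' encounter order: outermost '(' = _0, next = _1, ...
Query node: Q
Path from root: _0 -> _1 -> _2 -> _3 -> Q
Depth of Q: 4 (number of edges from root)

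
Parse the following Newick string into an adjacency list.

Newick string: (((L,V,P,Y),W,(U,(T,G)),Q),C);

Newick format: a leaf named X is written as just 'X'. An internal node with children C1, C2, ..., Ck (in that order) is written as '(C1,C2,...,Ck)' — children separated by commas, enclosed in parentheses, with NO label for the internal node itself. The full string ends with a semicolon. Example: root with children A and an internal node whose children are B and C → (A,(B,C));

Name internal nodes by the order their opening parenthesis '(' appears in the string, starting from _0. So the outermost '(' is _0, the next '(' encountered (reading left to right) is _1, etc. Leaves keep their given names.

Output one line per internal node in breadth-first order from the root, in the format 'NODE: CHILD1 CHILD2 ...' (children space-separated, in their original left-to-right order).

Input: (((L,V,P,Y),W,(U,(T,G)),Q),C);
Scanning left-to-right, naming '(' by encounter order:
  pos 0: '(' -> open internal node _0 (depth 1)
  pos 1: '(' -> open internal node _1 (depth 2)
  pos 2: '(' -> open internal node _2 (depth 3)
  pos 10: ')' -> close internal node _2 (now at depth 2)
  pos 14: '(' -> open internal node _3 (depth 3)
  pos 17: '(' -> open internal node _4 (depth 4)
  pos 21: ')' -> close internal node _4 (now at depth 3)
  pos 22: ')' -> close internal node _3 (now at depth 2)
  pos 25: ')' -> close internal node _1 (now at depth 1)
  pos 28: ')' -> close internal node _0 (now at depth 0)
Total internal nodes: 5
BFS adjacency from root:
  _0: _1 C
  _1: _2 W _3 Q
  _2: L V P Y
  _3: U _4
  _4: T G

Answer: _0: _1 C
_1: _2 W _3 Q
_2: L V P Y
_3: U _4
_4: T G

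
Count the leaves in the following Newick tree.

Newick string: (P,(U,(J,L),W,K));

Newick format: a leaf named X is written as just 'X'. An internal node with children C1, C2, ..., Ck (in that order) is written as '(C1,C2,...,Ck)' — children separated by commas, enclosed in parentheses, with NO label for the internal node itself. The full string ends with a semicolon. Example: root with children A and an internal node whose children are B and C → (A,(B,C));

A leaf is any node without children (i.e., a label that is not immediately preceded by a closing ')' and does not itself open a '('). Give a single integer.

Newick: (P,(U,(J,L),W,K));
Scan left-to-right; a leaf is any maximal label run not followed by '(':
  pos 1: leaf 'P' → count = 1
  pos 4: leaf 'U' → count = 2
  pos 7: leaf 'J' → count = 3
  pos 9: leaf 'L' → count = 4
  pos 12: leaf 'W' → count = 5
  pos 14: leaf 'K' → count = 6
Total leaves: 6

Answer: 6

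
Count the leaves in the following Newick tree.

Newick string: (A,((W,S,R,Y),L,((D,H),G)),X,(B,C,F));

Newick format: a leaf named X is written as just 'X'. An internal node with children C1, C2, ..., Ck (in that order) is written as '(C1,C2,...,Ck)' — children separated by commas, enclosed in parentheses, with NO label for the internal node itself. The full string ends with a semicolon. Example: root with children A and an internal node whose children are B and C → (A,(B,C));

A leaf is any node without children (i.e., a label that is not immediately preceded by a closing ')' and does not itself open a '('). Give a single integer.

Answer: 13

Derivation:
Newick: (A,((W,S,R,Y),L,((D,H),G)),X,(B,C,F));
Scan left-to-right; a leaf is any maximal label run not followed by '(':
  pos 1: leaf 'A' → count = 1
  pos 5: leaf 'W' → count = 2
  pos 7: leaf 'S' → count = 3
  pos 9: leaf 'R' → count = 4
  pos 11: leaf 'Y' → count = 5
  pos 14: leaf 'L' → count = 6
  pos 18: leaf 'D' → count = 7
  pos 20: leaf 'H' → count = 8
  pos 23: leaf 'G' → count = 9
  pos 27: leaf 'X' → count = 10
  pos 30: leaf 'B' → count = 11
  pos 32: leaf 'C' → count = 12
  pos 34: leaf 'F' → count = 13
Total leaves: 13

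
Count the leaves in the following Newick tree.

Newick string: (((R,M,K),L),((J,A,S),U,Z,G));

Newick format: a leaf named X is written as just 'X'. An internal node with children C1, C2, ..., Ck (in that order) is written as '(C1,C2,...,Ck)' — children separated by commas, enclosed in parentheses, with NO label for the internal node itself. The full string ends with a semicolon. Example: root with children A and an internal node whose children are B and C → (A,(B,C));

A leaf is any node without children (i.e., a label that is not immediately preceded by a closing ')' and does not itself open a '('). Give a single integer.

Newick: (((R,M,K),L),((J,A,S),U,Z,G));
Scan left-to-right; a leaf is any maximal label run not followed by '(':
  pos 3: leaf 'R' → count = 1
  pos 5: leaf 'M' → count = 2
  pos 7: leaf 'K' → count = 3
  pos 10: leaf 'L' → count = 4
  pos 15: leaf 'J' → count = 5
  pos 17: leaf 'A' → count = 6
  pos 19: leaf 'S' → count = 7
  pos 22: leaf 'U' → count = 8
  pos 24: leaf 'Z' → count = 9
  pos 26: leaf 'G' → count = 10
Total leaves: 10

Answer: 10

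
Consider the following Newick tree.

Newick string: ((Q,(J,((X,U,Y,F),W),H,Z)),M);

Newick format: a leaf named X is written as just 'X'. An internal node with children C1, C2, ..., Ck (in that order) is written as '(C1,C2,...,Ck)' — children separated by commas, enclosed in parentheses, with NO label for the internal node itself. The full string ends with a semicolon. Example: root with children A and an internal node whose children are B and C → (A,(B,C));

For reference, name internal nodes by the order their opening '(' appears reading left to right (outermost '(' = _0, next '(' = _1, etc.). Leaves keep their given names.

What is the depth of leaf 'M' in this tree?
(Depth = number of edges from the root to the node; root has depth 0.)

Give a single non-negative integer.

Newick: ((Q,(J,((X,U,Y,F),W),H,Z)),M);
Naming internals by '(' encounter order: outermost '(' = _0, next = _1, ...
Query node: M
Path from root: _0 -> M
Depth of M: 1 (number of edges from root)

Answer: 1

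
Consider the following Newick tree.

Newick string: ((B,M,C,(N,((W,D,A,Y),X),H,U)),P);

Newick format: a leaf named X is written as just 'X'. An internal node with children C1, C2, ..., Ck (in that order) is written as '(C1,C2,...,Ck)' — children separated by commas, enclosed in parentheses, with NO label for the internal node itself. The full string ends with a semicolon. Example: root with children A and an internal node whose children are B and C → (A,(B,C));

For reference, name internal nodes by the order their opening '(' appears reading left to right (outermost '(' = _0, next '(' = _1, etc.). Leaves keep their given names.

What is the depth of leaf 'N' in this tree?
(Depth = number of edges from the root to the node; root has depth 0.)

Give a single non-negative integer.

Answer: 3

Derivation:
Newick: ((B,M,C,(N,((W,D,A,Y),X),H,U)),P);
Naming internals by '(' encounter order: outermost '(' = _0, next = _1, ...
Query node: N
Path from root: _0 -> _1 -> _2 -> N
Depth of N: 3 (number of edges from root)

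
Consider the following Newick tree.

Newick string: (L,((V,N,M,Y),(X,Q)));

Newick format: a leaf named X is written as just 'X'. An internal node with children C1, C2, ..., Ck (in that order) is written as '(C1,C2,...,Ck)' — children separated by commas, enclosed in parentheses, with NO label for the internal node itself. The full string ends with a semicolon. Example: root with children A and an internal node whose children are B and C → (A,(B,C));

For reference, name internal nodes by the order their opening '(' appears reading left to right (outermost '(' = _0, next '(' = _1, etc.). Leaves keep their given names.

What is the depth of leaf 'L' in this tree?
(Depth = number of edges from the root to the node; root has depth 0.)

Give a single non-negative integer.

Answer: 1

Derivation:
Newick: (L,((V,N,M,Y),(X,Q)));
Naming internals by '(' encounter order: outermost '(' = _0, next = _1, ...
Query node: L
Path from root: _0 -> L
Depth of L: 1 (number of edges from root)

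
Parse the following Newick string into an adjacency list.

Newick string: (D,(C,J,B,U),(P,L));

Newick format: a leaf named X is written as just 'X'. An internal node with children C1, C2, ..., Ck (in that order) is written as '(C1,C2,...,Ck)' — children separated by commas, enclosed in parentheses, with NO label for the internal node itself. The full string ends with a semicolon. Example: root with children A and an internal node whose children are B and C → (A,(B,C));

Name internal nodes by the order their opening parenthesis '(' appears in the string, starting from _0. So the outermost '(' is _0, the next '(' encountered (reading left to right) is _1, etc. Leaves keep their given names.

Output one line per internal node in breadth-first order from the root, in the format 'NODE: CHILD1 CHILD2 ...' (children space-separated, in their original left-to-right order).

Answer: _0: D _1 _2
_1: C J B U
_2: P L

Derivation:
Input: (D,(C,J,B,U),(P,L));
Scanning left-to-right, naming '(' by encounter order:
  pos 0: '(' -> open internal node _0 (depth 1)
  pos 3: '(' -> open internal node _1 (depth 2)
  pos 11: ')' -> close internal node _1 (now at depth 1)
  pos 13: '(' -> open internal node _2 (depth 2)
  pos 17: ')' -> close internal node _2 (now at depth 1)
  pos 18: ')' -> close internal node _0 (now at depth 0)
Total internal nodes: 3
BFS adjacency from root:
  _0: D _1 _2
  _1: C J B U
  _2: P L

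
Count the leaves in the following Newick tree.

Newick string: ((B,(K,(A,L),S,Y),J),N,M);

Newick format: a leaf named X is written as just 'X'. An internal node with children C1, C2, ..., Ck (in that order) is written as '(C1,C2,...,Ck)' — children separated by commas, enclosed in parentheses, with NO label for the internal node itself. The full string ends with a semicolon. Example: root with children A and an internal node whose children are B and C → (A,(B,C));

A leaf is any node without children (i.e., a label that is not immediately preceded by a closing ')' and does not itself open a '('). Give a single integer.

Newick: ((B,(K,(A,L),S,Y),J),N,M);
Scan left-to-right; a leaf is any maximal label run not followed by '(':
  pos 2: leaf 'B' → count = 1
  pos 5: leaf 'K' → count = 2
  pos 8: leaf 'A' → count = 3
  pos 10: leaf 'L' → count = 4
  pos 13: leaf 'S' → count = 5
  pos 15: leaf 'Y' → count = 6
  pos 18: leaf 'J' → count = 7
  pos 21: leaf 'N' → count = 8
  pos 23: leaf 'M' → count = 9
Total leaves: 9

Answer: 9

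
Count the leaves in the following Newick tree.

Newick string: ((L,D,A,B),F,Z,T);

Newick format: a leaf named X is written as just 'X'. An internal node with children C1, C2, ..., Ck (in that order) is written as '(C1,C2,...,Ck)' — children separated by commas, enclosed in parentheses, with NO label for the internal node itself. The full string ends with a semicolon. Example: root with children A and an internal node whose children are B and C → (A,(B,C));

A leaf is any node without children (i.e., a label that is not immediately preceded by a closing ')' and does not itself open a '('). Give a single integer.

Answer: 7

Derivation:
Newick: ((L,D,A,B),F,Z,T);
Scan left-to-right; a leaf is any maximal label run not followed by '(':
  pos 2: leaf 'L' → count = 1
  pos 4: leaf 'D' → count = 2
  pos 6: leaf 'A' → count = 3
  pos 8: leaf 'B' → count = 4
  pos 11: leaf 'F' → count = 5
  pos 13: leaf 'Z' → count = 6
  pos 15: leaf 'T' → count = 7
Total leaves: 7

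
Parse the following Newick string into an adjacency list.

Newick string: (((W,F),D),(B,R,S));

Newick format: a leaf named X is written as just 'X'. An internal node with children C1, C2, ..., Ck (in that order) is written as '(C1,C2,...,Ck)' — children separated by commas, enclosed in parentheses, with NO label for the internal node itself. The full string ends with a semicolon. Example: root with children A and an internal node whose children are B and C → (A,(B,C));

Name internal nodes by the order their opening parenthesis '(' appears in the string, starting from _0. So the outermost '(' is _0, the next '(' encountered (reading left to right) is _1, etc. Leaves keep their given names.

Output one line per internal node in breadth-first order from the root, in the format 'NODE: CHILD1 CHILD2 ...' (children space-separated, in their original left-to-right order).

Answer: _0: _1 _3
_1: _2 D
_3: B R S
_2: W F

Derivation:
Input: (((W,F),D),(B,R,S));
Scanning left-to-right, naming '(' by encounter order:
  pos 0: '(' -> open internal node _0 (depth 1)
  pos 1: '(' -> open internal node _1 (depth 2)
  pos 2: '(' -> open internal node _2 (depth 3)
  pos 6: ')' -> close internal node _2 (now at depth 2)
  pos 9: ')' -> close internal node _1 (now at depth 1)
  pos 11: '(' -> open internal node _3 (depth 2)
  pos 17: ')' -> close internal node _3 (now at depth 1)
  pos 18: ')' -> close internal node _0 (now at depth 0)
Total internal nodes: 4
BFS adjacency from root:
  _0: _1 _3
  _1: _2 D
  _3: B R S
  _2: W F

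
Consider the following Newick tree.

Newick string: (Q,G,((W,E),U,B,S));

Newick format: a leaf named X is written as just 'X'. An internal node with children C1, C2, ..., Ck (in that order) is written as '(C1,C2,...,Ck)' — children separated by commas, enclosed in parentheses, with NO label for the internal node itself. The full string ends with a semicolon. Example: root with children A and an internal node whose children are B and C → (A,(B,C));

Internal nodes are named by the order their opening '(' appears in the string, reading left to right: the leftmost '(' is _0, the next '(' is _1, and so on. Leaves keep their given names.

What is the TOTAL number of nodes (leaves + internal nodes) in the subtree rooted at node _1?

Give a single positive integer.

Newick: (Q,G,((W,E),U,B,S));
Locate _1: it is the '(' at position 5 (the 2nd '(' reading left to right).
Query: subtree rooted at _1
_1: subtree_size = 1 + 6
  _2: subtree_size = 1 + 2
    W: subtree_size = 1 + 0
    E: subtree_size = 1 + 0
  U: subtree_size = 1 + 0
  B: subtree_size = 1 + 0
  S: subtree_size = 1 + 0
Total subtree size of _1: 7

Answer: 7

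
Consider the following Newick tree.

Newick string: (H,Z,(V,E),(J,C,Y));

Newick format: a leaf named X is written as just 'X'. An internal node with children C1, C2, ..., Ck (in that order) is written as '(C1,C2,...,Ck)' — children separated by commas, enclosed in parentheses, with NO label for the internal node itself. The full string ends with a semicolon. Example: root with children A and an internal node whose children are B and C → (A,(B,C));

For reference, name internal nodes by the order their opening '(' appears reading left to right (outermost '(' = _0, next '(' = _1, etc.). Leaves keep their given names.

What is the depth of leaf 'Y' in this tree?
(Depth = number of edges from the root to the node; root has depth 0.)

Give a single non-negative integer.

Newick: (H,Z,(V,E),(J,C,Y));
Naming internals by '(' encounter order: outermost '(' = _0, next = _1, ...
Query node: Y
Path from root: _0 -> _2 -> Y
Depth of Y: 2 (number of edges from root)

Answer: 2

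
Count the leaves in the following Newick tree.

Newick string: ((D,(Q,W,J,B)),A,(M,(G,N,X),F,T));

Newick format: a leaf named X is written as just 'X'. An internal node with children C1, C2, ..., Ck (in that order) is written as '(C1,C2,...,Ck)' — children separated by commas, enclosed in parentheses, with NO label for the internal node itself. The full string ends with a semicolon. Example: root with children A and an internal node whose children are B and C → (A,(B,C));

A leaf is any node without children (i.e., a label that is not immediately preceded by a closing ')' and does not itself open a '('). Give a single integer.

Answer: 12

Derivation:
Newick: ((D,(Q,W,J,B)),A,(M,(G,N,X),F,T));
Scan left-to-right; a leaf is any maximal label run not followed by '(':
  pos 2: leaf 'D' → count = 1
  pos 5: leaf 'Q' → count = 2
  pos 7: leaf 'W' → count = 3
  pos 9: leaf 'J' → count = 4
  pos 11: leaf 'B' → count = 5
  pos 15: leaf 'A' → count = 6
  pos 18: leaf 'M' → count = 7
  pos 21: leaf 'G' → count = 8
  pos 23: leaf 'N' → count = 9
  pos 25: leaf 'X' → count = 10
  pos 28: leaf 'F' → count = 11
  pos 30: leaf 'T' → count = 12
Total leaves: 12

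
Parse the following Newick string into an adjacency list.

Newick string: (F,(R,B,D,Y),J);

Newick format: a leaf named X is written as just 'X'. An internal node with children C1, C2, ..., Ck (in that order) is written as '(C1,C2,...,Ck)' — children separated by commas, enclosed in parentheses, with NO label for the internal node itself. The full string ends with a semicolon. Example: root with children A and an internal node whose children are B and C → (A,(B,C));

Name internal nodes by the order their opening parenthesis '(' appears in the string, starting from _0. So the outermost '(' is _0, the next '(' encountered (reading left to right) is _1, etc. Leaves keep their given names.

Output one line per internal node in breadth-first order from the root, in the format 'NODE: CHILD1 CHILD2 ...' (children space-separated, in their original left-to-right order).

Answer: _0: F _1 J
_1: R B D Y

Derivation:
Input: (F,(R,B,D,Y),J);
Scanning left-to-right, naming '(' by encounter order:
  pos 0: '(' -> open internal node _0 (depth 1)
  pos 3: '(' -> open internal node _1 (depth 2)
  pos 11: ')' -> close internal node _1 (now at depth 1)
  pos 14: ')' -> close internal node _0 (now at depth 0)
Total internal nodes: 2
BFS adjacency from root:
  _0: F _1 J
  _1: R B D Y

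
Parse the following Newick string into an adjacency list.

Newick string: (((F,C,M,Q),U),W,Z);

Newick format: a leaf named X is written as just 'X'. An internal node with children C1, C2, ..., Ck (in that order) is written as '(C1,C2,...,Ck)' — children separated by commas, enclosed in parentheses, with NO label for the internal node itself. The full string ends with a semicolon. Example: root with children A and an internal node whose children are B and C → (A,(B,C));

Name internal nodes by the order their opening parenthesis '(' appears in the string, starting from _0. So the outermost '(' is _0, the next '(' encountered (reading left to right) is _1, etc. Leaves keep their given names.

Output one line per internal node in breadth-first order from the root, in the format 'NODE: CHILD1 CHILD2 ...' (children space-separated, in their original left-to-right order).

Input: (((F,C,M,Q),U),W,Z);
Scanning left-to-right, naming '(' by encounter order:
  pos 0: '(' -> open internal node _0 (depth 1)
  pos 1: '(' -> open internal node _1 (depth 2)
  pos 2: '(' -> open internal node _2 (depth 3)
  pos 10: ')' -> close internal node _2 (now at depth 2)
  pos 13: ')' -> close internal node _1 (now at depth 1)
  pos 18: ')' -> close internal node _0 (now at depth 0)
Total internal nodes: 3
BFS adjacency from root:
  _0: _1 W Z
  _1: _2 U
  _2: F C M Q

Answer: _0: _1 W Z
_1: _2 U
_2: F C M Q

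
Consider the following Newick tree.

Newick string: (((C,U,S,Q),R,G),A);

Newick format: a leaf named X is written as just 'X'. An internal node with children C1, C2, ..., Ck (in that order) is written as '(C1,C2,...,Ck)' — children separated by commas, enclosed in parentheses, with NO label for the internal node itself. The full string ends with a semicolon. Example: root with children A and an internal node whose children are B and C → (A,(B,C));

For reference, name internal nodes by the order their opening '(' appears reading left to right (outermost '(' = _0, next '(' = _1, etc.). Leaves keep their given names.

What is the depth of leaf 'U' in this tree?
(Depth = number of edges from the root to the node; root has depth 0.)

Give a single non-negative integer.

Answer: 3

Derivation:
Newick: (((C,U,S,Q),R,G),A);
Naming internals by '(' encounter order: outermost '(' = _0, next = _1, ...
Query node: U
Path from root: _0 -> _1 -> _2 -> U
Depth of U: 3 (number of edges from root)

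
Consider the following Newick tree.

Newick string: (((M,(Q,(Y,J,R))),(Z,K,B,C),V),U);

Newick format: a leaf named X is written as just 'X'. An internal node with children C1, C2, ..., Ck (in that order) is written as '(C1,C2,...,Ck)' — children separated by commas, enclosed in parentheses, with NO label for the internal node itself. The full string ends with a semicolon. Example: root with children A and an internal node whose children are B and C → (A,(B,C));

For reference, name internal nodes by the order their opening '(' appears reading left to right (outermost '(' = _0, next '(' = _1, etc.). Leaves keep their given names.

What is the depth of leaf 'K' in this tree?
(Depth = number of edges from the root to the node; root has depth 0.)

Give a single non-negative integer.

Answer: 3

Derivation:
Newick: (((M,(Q,(Y,J,R))),(Z,K,B,C),V),U);
Naming internals by '(' encounter order: outermost '(' = _0, next = _1, ...
Query node: K
Path from root: _0 -> _1 -> _5 -> K
Depth of K: 3 (number of edges from root)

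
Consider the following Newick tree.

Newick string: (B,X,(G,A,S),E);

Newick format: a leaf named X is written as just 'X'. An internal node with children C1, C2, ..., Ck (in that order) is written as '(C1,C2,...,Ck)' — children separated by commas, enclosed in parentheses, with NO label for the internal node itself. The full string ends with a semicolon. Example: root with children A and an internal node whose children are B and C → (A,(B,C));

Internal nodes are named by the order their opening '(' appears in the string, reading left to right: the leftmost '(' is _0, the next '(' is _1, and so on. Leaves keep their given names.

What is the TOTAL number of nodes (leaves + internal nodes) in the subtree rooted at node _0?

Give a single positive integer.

Newick: (B,X,(G,A,S),E);
Locate _0: it is the '(' at position 0 (the 1st '(' reading left to right).
Query: subtree rooted at _0
_0: subtree_size = 1 + 7
  B: subtree_size = 1 + 0
  X: subtree_size = 1 + 0
  _1: subtree_size = 1 + 3
    G: subtree_size = 1 + 0
    A: subtree_size = 1 + 0
    S: subtree_size = 1 + 0
  E: subtree_size = 1 + 0
Total subtree size of _0: 8

Answer: 8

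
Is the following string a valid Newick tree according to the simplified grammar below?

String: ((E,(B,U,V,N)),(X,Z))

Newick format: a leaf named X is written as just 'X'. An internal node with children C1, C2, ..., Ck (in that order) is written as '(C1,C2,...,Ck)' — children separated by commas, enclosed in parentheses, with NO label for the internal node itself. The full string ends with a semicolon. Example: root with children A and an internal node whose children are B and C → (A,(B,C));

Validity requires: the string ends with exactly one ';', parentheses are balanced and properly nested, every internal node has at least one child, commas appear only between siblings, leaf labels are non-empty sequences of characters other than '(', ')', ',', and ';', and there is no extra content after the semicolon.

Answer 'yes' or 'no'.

Answer: no

Derivation:
Input: ((E,(B,U,V,N)),(X,Z))
Paren balance: 4 '(' vs 4 ')' OK
Ends with single ';': False
Full parse: FAILS (must end with ;)
Valid: False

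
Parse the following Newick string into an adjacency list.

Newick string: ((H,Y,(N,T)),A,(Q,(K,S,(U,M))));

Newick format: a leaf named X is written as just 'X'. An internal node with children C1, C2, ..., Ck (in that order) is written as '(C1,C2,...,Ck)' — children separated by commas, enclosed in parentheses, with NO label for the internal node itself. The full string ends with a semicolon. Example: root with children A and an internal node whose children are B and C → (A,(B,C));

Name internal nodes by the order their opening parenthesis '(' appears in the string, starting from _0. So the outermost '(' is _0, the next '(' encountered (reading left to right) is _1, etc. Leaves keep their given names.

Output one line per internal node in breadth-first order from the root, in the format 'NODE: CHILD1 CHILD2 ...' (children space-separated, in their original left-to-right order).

Answer: _0: _1 A _3
_1: H Y _2
_3: Q _4
_2: N T
_4: K S _5
_5: U M

Derivation:
Input: ((H,Y,(N,T)),A,(Q,(K,S,(U,M))));
Scanning left-to-right, naming '(' by encounter order:
  pos 0: '(' -> open internal node _0 (depth 1)
  pos 1: '(' -> open internal node _1 (depth 2)
  pos 6: '(' -> open internal node _2 (depth 3)
  pos 10: ')' -> close internal node _2 (now at depth 2)
  pos 11: ')' -> close internal node _1 (now at depth 1)
  pos 15: '(' -> open internal node _3 (depth 2)
  pos 18: '(' -> open internal node _4 (depth 3)
  pos 23: '(' -> open internal node _5 (depth 4)
  pos 27: ')' -> close internal node _5 (now at depth 3)
  pos 28: ')' -> close internal node _4 (now at depth 2)
  pos 29: ')' -> close internal node _3 (now at depth 1)
  pos 30: ')' -> close internal node _0 (now at depth 0)
Total internal nodes: 6
BFS adjacency from root:
  _0: _1 A _3
  _1: H Y _2
  _3: Q _4
  _2: N T
  _4: K S _5
  _5: U M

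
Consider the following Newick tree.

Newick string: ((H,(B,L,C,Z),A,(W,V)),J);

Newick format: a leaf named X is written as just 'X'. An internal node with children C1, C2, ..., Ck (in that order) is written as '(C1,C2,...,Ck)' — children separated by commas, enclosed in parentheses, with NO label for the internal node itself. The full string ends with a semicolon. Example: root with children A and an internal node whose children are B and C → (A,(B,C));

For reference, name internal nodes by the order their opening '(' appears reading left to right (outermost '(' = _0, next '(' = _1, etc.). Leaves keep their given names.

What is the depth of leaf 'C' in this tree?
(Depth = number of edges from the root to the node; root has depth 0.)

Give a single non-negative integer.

Newick: ((H,(B,L,C,Z),A,(W,V)),J);
Naming internals by '(' encounter order: outermost '(' = _0, next = _1, ...
Query node: C
Path from root: _0 -> _1 -> _2 -> C
Depth of C: 3 (number of edges from root)

Answer: 3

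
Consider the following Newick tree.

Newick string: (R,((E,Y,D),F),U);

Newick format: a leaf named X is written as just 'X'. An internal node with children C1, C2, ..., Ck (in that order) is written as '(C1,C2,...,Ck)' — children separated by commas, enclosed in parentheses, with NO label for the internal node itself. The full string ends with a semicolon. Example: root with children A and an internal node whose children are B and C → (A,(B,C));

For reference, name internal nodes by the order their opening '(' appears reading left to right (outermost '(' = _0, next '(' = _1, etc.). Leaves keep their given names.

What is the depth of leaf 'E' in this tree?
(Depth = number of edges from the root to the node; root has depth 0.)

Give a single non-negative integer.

Answer: 3

Derivation:
Newick: (R,((E,Y,D),F),U);
Naming internals by '(' encounter order: outermost '(' = _0, next = _1, ...
Query node: E
Path from root: _0 -> _1 -> _2 -> E
Depth of E: 3 (number of edges from root)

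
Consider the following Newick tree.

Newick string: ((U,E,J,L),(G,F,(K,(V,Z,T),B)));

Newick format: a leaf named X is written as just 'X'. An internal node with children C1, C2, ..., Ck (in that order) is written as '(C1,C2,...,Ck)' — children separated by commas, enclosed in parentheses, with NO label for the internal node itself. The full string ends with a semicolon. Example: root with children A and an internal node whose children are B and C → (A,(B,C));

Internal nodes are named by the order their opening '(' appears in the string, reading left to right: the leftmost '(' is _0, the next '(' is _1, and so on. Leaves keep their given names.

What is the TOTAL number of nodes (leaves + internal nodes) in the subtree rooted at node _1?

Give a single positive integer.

Answer: 5

Derivation:
Newick: ((U,E,J,L),(G,F,(K,(V,Z,T),B)));
Locate _1: it is the '(' at position 1 (the 2nd '(' reading left to right).
Query: subtree rooted at _1
_1: subtree_size = 1 + 4
  U: subtree_size = 1 + 0
  E: subtree_size = 1 + 0
  J: subtree_size = 1 + 0
  L: subtree_size = 1 + 0
Total subtree size of _1: 5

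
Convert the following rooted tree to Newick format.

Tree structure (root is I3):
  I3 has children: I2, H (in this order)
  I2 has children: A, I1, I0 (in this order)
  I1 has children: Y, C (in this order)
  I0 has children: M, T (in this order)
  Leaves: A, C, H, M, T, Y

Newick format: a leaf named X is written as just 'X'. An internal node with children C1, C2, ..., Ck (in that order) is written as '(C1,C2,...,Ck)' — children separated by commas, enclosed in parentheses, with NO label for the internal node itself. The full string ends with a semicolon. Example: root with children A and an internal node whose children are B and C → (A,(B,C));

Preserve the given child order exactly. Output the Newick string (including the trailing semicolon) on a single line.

Answer: ((A,(Y,C),(M,T)),H);

Derivation:
internal I3 with children ['I2', 'H']
  internal I2 with children ['A', 'I1', 'I0']
    leaf 'A' → 'A'
    internal I1 with children ['Y', 'C']
      leaf 'Y' → 'Y'
      leaf 'C' → 'C'
    → '(Y,C)'
    internal I0 with children ['M', 'T']
      leaf 'M' → 'M'
      leaf 'T' → 'T'
    → '(M,T)'
  → '(A,(Y,C),(M,T))'
  leaf 'H' → 'H'
→ '((A,(Y,C),(M,T)),H)'
Final: ((A,(Y,C),(M,T)),H);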